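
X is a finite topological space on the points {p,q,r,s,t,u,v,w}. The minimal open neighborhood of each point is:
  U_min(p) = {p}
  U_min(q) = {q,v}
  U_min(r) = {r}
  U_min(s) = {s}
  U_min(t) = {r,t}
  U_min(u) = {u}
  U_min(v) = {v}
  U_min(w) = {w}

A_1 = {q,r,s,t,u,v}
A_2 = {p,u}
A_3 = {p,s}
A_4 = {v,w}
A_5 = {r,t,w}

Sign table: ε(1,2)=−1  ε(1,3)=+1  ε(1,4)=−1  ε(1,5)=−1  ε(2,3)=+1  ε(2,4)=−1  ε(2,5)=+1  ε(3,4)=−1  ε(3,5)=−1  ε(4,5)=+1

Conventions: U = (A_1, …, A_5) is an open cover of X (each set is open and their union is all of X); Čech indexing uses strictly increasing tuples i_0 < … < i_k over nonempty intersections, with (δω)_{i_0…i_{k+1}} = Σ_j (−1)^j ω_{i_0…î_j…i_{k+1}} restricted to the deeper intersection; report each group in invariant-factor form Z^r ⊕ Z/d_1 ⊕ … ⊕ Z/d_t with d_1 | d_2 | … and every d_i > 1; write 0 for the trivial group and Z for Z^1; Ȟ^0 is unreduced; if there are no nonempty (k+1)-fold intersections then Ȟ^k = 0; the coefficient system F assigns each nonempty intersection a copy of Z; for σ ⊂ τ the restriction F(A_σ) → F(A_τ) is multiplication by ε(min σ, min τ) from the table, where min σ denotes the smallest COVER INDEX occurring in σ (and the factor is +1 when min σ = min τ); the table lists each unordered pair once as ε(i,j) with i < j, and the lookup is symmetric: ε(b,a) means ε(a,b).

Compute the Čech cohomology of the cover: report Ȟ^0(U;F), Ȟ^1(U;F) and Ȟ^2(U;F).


Ȟ^0 = 0,  Ȟ^1 = Z ⊕ Z/2,  Ȟ^2 = 0

nonempty overlaps:
  A12={u} A13={s} A14={v} A15={r,t} A23={p} A45={w}
C dims 5,6; δ0: rk 5, SNF 1^4·2
degree 0: 5−5−0 = 0 → Ȟ^0 ≅ 0
degree 1: 6−0−5 = 1 plus torsion [2] → Ȟ^1 ≅ Z ⊕ Z/2
degree 2: 0−0−0 = 0 → Ȟ^2 ≅ 0


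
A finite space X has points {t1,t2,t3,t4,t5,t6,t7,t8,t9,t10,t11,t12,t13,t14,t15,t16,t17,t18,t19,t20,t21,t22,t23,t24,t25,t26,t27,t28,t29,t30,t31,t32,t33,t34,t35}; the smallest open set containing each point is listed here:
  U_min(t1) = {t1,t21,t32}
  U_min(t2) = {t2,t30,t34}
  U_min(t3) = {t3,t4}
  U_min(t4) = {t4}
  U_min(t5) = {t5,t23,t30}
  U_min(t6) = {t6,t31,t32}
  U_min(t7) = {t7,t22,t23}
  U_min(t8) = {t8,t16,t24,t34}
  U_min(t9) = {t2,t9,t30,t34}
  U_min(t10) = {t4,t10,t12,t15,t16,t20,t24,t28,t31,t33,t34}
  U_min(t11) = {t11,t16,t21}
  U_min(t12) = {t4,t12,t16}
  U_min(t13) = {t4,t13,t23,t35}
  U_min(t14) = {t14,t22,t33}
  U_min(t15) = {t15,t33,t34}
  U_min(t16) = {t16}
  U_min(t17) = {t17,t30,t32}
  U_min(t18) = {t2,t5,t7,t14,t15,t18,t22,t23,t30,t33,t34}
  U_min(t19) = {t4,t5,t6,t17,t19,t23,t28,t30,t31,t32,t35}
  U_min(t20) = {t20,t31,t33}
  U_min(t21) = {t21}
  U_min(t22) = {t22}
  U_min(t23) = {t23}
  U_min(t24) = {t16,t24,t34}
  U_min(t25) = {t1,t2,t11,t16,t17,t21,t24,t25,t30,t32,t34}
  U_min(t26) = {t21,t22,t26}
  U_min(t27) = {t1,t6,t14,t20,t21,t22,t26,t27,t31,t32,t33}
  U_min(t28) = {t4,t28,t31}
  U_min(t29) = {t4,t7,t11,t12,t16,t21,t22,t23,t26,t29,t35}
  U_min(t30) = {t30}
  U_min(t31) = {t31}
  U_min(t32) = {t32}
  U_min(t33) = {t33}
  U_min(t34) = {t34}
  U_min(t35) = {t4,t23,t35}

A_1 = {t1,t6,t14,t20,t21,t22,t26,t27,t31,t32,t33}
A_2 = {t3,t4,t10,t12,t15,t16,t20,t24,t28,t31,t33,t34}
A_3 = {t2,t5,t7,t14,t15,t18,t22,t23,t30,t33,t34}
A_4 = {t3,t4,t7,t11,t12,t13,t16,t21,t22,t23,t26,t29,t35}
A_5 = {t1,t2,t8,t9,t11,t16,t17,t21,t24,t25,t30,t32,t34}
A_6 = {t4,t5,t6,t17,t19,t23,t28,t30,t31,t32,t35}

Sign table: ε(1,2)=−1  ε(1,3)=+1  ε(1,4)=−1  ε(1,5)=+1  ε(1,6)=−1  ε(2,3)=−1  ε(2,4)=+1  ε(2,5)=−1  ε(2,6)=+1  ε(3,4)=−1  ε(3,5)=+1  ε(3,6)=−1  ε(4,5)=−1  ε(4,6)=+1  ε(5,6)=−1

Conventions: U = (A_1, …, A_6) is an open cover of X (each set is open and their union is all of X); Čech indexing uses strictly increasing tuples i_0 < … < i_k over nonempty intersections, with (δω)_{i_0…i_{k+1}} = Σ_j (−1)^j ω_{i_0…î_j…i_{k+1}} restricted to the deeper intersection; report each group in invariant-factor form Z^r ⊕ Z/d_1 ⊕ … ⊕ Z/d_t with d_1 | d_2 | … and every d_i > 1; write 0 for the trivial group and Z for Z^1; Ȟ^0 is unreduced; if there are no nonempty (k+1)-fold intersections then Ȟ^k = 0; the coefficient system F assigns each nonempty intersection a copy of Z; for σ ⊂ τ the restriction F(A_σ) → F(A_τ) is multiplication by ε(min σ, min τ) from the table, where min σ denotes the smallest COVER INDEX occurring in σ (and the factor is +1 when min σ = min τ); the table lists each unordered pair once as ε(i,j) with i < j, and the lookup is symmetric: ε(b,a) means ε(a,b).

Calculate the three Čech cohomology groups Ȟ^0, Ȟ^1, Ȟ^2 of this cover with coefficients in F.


nonempty overlaps:
  A12={t20,t31,t33} A13={t14,t22,t33} A14={t21,t22,t26} A15={t1,t21,t32} A16={t6,t31,t32} A23={t15,t33,t34} A24={t3,t4,t12,t16} A25={t16,t24,t34} A26={t4,t28,t31} A34={t7,t22,t23} A35={t2,t30,t34} A36={t5,t23,t30} A45={t11,t16,t21} A46={t4,t23,t35} A56={t17,t30,t32}
  A123={t33} A126={t31} A134={t22} A145={t21} A156={t32} A235={t34} A245={t16} A246={t4} A346={t23} A356={t30}
C dims 6,15,10; δ0: rk 5, SNF 1^5; δ1: rk 10, SNF 1^9·2
degree 0: 6−5−0 = 1 → Ȟ^0 ≅ Z
degree 1: 15−10−5 = 0 → Ȟ^1 ≅ 0
degree 2: 10−0−10 = 0 plus torsion [2] → Ȟ^2 ≅ Z/2

Ȟ^0 = Z,  Ȟ^1 = 0,  Ȟ^2 = Z/2


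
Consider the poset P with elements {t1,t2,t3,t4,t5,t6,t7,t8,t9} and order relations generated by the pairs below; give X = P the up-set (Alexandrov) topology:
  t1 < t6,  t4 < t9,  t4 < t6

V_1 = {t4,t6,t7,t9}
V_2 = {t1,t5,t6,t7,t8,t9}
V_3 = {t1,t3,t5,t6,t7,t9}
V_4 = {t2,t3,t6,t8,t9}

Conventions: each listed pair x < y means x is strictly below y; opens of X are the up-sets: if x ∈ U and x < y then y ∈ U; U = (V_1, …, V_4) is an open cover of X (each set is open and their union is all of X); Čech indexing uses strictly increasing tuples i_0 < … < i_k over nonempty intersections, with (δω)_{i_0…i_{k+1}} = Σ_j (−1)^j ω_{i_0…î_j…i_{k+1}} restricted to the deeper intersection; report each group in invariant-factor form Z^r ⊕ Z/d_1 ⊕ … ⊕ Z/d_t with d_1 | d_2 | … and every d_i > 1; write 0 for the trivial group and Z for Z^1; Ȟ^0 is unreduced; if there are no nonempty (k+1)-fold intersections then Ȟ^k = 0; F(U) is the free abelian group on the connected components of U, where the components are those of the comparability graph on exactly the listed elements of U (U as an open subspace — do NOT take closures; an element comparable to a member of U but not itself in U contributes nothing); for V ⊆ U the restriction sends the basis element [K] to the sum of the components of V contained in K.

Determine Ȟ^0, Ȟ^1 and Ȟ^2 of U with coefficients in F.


Ȟ^0(U;F) ≅ Z^6, Ȟ^1(U;F) ≅ 0, Ȟ^2(U;F) ≅ 0

nonempty overlaps:
  V12={t6,t7,t9} V13={t6,t7,t9} V14={t6,t9} V23={t1,t5,t6,t7,t9} V24={t6,t8,t9} V34={t3,t6,t9}
  V123={t6,t7,t9} V124={t6,t9} V134={t6,t9} V234={t6,t9}
  V1234={t6,t9}
components per intersection:
  V1: {t4,t6,t9} {t7}
  V2: {t1,t6} {t5} {t7} {t8} {t9}
  V3: {t1,t6} {t3} {t5} {t7} {t9}
  V4: {t2} {t3} {t6} {t8} {t9}
  V12: {t6} {t7} {t9}
  V13: {t6} {t7} {t9}
  V14: {t6} {t9}
  V23: {t1,t6} {t5} {t7} {t9}
  V24: {t6} {t8} {t9}
  V34: {t3} {t6} {t9}
  V123: {t6} {t7} {t9}
  V124: {t6} {t9}
  V134: {t6} {t9}
  V234: {t6} {t9}
  V1234: {t6} {t9}
C dims 17,18,9,2; δ0: rk 11, SNF 1^11; δ1: rk 7, SNF 1^7; δ2: rk 2, SNF 1^2
degree 0: 17−11−0 = 6 → Ȟ^0 ≅ Z^6
degree 1: 18−7−11 = 0 → Ȟ^1 ≅ 0
degree 2: 9−2−7 = 0 → Ȟ^2 ≅ 0


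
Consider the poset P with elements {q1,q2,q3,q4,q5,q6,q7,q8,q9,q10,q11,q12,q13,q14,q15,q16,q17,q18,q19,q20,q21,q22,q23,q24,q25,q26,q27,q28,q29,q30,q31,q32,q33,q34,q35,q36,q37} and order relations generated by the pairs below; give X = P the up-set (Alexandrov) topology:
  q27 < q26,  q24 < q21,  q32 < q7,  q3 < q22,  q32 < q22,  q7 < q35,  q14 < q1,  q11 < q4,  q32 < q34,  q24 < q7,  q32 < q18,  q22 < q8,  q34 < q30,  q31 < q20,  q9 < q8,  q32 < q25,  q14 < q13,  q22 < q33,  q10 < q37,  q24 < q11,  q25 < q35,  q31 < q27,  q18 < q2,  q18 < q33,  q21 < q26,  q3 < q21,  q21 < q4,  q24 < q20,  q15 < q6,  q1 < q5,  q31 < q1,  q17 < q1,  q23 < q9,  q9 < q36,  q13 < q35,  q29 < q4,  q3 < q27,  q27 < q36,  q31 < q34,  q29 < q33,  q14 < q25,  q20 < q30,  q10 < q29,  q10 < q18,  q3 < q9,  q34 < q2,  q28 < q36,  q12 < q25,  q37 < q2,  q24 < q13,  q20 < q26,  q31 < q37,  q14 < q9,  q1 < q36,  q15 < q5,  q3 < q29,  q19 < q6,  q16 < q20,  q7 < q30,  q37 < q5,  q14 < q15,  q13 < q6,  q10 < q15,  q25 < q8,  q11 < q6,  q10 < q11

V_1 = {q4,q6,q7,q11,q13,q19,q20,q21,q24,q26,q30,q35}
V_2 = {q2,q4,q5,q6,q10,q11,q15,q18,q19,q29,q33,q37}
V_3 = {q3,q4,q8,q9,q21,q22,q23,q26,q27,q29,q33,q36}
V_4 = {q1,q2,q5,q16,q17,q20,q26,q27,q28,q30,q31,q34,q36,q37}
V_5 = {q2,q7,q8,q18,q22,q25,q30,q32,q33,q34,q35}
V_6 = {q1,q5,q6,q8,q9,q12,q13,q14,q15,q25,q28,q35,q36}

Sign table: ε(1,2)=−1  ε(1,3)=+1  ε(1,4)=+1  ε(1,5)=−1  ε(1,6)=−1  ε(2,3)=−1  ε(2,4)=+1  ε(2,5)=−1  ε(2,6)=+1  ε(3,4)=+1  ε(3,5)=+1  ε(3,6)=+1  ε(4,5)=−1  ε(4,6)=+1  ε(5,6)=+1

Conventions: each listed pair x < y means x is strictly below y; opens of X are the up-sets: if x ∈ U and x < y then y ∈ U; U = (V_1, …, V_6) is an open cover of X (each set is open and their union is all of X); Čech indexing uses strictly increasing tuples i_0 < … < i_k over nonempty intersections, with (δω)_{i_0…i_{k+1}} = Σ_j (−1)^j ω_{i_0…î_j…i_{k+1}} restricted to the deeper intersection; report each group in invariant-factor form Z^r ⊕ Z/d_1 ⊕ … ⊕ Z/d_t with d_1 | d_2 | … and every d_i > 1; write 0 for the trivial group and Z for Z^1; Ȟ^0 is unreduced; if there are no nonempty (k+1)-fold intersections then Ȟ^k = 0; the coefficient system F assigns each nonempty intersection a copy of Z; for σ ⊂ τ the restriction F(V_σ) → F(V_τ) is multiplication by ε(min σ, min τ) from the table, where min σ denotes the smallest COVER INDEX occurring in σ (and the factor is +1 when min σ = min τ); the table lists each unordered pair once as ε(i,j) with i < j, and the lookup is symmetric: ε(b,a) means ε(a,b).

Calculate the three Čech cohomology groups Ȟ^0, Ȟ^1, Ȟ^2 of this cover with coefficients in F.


cover nerve:
  V12={q4,q6,q11,q19} V13={q4,q21,q26} V14={q20,q26,q30} V15={q7,q30,q35} V16={q6,q13,q35} V23={q4,q29,q33} V24={q2,q5,q37} V25={q2,q18,q33} V26={q5,q6,q15} V34={q26,q27,q36} V35={q8,q22,q33} V36={q8,q9,q36} V45={q2,q30,q34} V46={q1,q5,q28,q36} V56={q8,q25,q35}
  V123={q4} V126={q6} V134={q26} V145={q30} V156={q35} V235={q33} V245={q2} V246={q5} V346={q36} V356={q8}
C dims 6,15,10; δ0: rk 6, SNF 1^5·2; δ1: rk 9, SNF 1^9
Ȟ^0: (6−6)−0=0 ⇒ 0
Ȟ^1: (15−9)−6=0 plus torsion [2] ⇒ Z/2
Ȟ^2: (10−0)−9=1 ⇒ Z

Ȟ^0 ≅ 0; Ȟ^1 ≅ Z/2; Ȟ^2 ≅ Z


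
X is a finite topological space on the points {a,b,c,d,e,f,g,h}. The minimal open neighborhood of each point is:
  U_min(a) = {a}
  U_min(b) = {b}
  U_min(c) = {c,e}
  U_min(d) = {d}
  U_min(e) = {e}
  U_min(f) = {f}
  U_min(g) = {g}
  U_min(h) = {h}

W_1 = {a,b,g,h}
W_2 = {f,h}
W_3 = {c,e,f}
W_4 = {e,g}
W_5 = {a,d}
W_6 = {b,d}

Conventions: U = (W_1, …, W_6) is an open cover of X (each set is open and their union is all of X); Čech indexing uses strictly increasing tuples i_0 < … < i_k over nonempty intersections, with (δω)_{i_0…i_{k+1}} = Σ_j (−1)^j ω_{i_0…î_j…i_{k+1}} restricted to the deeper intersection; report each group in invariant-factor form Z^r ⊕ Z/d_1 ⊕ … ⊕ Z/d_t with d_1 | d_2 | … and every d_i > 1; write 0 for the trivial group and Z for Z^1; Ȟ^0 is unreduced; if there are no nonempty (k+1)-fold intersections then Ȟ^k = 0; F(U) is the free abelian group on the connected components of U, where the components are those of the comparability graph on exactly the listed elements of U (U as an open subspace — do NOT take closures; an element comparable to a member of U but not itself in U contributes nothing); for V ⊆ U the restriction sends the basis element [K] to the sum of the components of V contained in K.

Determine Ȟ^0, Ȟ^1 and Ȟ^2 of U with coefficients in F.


Ȟ^0 = Z^7, Ȟ^1 = 0 and Ȟ^2 = 0

intersection data:
  W12={h} W14={g} W15={a} W16={b} W23={f} W34={e} W56={d}
components per intersection:
  W1: {a} {b} {g} {h}
  W2: {f} {h}
  W3: {c,e} {f}
  W4: {e} {g}
  W5: {a} {d}
  W6: {b} {d}
  W12: {h}
  W14: {g}
  W15: {a}
  W16: {b}
  W23: {f}
  W34: {e}
  W56: {d}
C dims 14,7; δ0: rk 7, SNF 1^7
Ȟ^0 = (14 − 7) − 0 = 7, so Ȟ^0 ≅ Z^7
Ȟ^1 = (7 − 0) − 7 = 0, so Ȟ^1 ≅ 0
Ȟ^2 = (0 − 0) − 0 = 0, so Ȟ^2 ≅ 0


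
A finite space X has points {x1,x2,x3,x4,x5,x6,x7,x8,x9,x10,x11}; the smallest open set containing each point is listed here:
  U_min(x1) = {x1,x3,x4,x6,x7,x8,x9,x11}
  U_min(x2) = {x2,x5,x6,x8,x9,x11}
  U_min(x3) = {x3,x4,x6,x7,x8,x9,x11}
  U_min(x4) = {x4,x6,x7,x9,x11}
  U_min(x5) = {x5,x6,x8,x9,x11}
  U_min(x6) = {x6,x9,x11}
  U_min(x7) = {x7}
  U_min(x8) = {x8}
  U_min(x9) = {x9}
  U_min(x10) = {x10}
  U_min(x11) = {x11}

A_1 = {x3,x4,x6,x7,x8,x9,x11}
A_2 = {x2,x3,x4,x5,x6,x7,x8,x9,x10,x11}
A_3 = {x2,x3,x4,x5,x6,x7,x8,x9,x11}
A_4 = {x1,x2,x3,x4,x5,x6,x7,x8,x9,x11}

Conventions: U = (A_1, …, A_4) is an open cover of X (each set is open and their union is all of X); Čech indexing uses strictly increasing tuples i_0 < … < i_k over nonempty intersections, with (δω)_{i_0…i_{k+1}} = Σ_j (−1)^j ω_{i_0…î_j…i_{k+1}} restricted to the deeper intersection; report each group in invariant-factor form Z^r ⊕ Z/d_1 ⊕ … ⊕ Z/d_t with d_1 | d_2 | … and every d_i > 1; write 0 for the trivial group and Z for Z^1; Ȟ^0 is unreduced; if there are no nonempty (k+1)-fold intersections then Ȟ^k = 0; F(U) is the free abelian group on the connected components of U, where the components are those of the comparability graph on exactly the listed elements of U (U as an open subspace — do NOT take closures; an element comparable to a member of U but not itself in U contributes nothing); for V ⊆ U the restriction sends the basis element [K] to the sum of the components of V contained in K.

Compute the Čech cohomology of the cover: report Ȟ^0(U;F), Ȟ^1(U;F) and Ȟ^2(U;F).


Ȟ^0(U;F) ≅ Z^2, Ȟ^1(U;F) ≅ 0 and Ȟ^2(U;F) ≅ 0

cover nerve:
  A12={x3,x4,x6,x7,x8,x9,x11} A13={x3,x4,x6,x7,x8,x9,x11} A14={x3,x4,x6,x7,x8,x9,x11} A23={x2,x3,x4,x5,x6,x7,x8,x9,x11} A24={x2,x3,x4,x5,x6,x7,x8,x9,x11} A34={x2,x3,x4,x5,x6,x7,x8,x9,x11}
  A123={x3,x4,x6,x7,x8,x9,x11} A124={x3,x4,x6,x7,x8,x9,x11} A134={x3,x4,x6,x7,x8,x9,x11} A234={x2,x3,x4,x5,x6,x7,x8,x9,x11}
  A1234={x3,x4,x6,x7,x8,x9,x11}
components per intersection:
  A1: {x3,x4,x6,x7,x8,x9,x11}
  A2: {x2,x3,x4,x5,x6,x7,x8,x9,x11} {x10}
  A3: {x2,x3,x4,x5,x6,x7,x8,x9,x11}
  A4: {x1,x2,x3,x4,x5,x6,x7,x8,x9,x11}
  A12: {x3,x4,x6,x7,x8,x9,x11}
  A13: {x3,x4,x6,x7,x8,x9,x11}
  A14: {x3,x4,x6,x7,x8,x9,x11}
  A23: {x2,x3,x4,x5,x6,x7,x8,x9,x11}
  A24: {x2,x3,x4,x5,x6,x7,x8,x9,x11}
  A34: {x2,x3,x4,x5,x6,x7,x8,x9,x11}
  A123: {x3,x4,x6,x7,x8,x9,x11}
  A124: {x3,x4,x6,x7,x8,x9,x11}
  A134: {x3,x4,x6,x7,x8,x9,x11}
  A234: {x2,x3,x4,x5,x6,x7,x8,x9,x11}
  A1234: {x3,x4,x6,x7,x8,x9,x11}
C dims 5,6,4,1; δ0: rk 3, SNF 1^3; δ1: rk 3, SNF 1^3; δ2: rk 1, SNF 1^1
Ȟ^0: (5−3)−0=2 ⇒ Z^2
Ȟ^1: (6−3)−3=0 ⇒ 0
Ȟ^2: (4−1)−3=0 ⇒ 0


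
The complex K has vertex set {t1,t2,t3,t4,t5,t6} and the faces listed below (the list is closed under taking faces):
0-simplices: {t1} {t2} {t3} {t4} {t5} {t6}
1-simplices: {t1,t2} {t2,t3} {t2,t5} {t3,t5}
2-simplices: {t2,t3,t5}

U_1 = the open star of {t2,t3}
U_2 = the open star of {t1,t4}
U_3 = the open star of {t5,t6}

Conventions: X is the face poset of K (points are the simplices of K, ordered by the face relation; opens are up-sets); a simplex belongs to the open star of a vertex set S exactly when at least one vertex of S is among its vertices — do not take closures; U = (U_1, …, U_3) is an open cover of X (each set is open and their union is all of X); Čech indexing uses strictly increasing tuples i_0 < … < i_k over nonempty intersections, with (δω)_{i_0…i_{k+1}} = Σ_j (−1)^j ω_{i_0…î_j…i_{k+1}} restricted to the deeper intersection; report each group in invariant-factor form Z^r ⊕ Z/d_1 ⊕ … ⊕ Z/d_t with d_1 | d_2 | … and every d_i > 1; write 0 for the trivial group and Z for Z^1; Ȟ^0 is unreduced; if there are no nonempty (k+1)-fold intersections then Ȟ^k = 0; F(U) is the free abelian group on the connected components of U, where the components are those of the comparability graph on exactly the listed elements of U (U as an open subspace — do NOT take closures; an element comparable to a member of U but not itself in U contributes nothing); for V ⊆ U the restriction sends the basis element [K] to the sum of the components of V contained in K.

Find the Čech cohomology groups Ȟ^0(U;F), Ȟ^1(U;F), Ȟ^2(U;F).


Ȟ^0(U;F) ≅ Z^3, Ȟ^1(U;F) ≅ 0 and Ȟ^2(U;F) ≅ 0

nonempty intersections:
  U1={{t2},{t3},{t1,t2},{t2,t3},{t2,t5},{t3,t5},{t2,t3,t5}} U2={{t1},{t4},{t1,t2}} U3={{t5},{t6},{t2,t5},{t3,t5},{t2,t3,t5}}
  U12={{t1,t2}} U13={{t2,t5},{t3,t5},{t2,t3,t5}}
components per intersection:
  U1: {{t2},{t3},{t1,t2},{t2,t3},{t2,t5},{t3,t5},{t2,t3,t5}}
  U2: {{t1},{t1,t2}} {{t4}}
  U3: {{t5},{t2,t5},{t3,t5},{t2,t3,t5}} {{t6}}
  U12: {{t1,t2}}
  U13: {{t2,t5},{t3,t5},{t2,t3,t5}}
C dims 5,2; δ0: rk 2, SNF 1^2
Ȟ^0: (5−2)−0=3 ⇒ Z^3
Ȟ^1: (2−0)−2=0 ⇒ 0
Ȟ^2: (0−0)−0=0 ⇒ 0


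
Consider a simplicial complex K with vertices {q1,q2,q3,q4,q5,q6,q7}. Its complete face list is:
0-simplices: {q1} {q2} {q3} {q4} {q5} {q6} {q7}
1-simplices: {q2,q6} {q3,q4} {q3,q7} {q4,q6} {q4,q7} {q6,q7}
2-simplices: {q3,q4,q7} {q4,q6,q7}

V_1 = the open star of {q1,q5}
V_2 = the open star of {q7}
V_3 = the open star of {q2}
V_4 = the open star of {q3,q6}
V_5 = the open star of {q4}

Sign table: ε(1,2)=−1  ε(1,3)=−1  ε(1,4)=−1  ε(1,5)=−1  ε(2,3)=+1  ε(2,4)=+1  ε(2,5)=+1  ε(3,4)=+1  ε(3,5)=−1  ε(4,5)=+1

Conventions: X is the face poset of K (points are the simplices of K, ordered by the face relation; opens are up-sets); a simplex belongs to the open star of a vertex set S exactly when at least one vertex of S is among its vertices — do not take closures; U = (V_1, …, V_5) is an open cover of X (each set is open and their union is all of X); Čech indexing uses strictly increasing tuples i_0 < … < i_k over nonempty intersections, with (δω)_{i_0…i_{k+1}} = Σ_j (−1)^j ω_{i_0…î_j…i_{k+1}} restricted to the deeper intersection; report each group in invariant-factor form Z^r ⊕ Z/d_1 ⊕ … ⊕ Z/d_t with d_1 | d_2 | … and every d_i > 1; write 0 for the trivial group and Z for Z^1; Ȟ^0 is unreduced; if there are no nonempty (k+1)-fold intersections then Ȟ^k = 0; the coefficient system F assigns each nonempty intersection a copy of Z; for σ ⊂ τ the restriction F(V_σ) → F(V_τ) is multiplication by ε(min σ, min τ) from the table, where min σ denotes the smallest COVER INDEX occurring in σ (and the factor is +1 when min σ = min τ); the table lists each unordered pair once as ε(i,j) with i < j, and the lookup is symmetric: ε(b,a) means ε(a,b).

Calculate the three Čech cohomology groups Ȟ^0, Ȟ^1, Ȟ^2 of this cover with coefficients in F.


Ȟ^0 ≅ Z^2,  Ȟ^1 ≅ 0,  Ȟ^2 ≅ 0

nonempty intersections:
  V1={{q1},{q5}} V2={{q7},{q3,q7},{q4,q7},{q6,q7},{q3,q4,q7},{q4,q6,q7}} V3={{q2},{q2,q6}} V4={{q3},{q6},{q2,q6},{q3,q4},{q3,q7},{q4,q6},{q6,q7},{q3,q4,q7},{q4,q6,q7}} V5={{q4},{q3,q4},{q4,q6},{q4,q7},{q3,q4,q7},{q4,q6,q7}}
  V24={{q3,q7},{q6,q7},{q3,q4,q7},{q4,q6,q7}} V25={{q4,q7},{q3,q4,q7},{q4,q6,q7}} V34={{q2,q6}} V45={{q3,q4},{q4,q6},{q3,q4,q7},{q4,q6,q7}}
  V245={{q3,q4,q7},{q4,q6,q7}}
C dims 5,4,1; δ0: rk 3, SNF 1^3; δ1: rk 1, SNF 1^1
Ȟ^0: (5−3)−0=2 ⇒ Z^2
Ȟ^1: (4−1)−3=0 ⇒ 0
Ȟ^2: (1−0)−1=0 ⇒ 0


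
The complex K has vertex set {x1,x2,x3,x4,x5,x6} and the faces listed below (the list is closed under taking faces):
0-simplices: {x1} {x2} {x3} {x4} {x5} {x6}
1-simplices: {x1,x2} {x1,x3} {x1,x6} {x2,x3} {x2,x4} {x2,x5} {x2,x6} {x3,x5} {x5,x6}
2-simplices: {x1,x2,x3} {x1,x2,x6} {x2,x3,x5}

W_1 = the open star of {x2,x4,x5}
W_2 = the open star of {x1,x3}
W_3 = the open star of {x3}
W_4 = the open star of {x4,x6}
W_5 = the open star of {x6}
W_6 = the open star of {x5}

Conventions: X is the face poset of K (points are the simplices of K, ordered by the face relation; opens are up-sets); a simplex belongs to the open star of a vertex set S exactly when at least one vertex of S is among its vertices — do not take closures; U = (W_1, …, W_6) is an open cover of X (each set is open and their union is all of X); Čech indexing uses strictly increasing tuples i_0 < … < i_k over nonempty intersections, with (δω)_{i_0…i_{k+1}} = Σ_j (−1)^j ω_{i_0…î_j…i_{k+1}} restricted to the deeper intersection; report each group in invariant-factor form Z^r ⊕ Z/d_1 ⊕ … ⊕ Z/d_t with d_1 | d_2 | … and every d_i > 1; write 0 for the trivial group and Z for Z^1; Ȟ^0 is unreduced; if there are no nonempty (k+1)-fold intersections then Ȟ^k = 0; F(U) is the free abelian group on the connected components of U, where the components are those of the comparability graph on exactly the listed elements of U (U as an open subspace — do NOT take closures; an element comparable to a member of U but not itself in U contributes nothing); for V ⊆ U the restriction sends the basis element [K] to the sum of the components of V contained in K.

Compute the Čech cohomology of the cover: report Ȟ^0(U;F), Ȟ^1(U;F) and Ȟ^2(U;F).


Ȟ^0 ≅ Z,  Ȟ^1 ≅ Z,  Ȟ^2 ≅ 0

nonempty overlaps:
  W1={{x2},{x4},{x5},{x1,x2},{x2,x3},{x2,x4},{x2,x5},{x2,x6},{x3,x5},{x5,x6},{x1,x2,x3},{x1,x2,x6},{x2,x3,x5}} W2={{x1},{x3},{x1,x2},{x1,x3},{x1,x6},{x2,x3},{x3,x5},{x1,x2,x3},{x1,x2,x6},{x2,x3,x5}} W3={{x3},{x1,x3},{x2,x3},{x3,x5},{x1,x2,x3},{x2,x3,x5}} W4={{x4},{x6},{x1,x6},{x2,x4},{x2,x6},{x5,x6},{x1,x2,x6}} W5={{x6},{x1,x6},{x2,x6},{x5,x6},{x1,x2,x6}} W6={{x5},{x2,x5},{x3,x5},{x5,x6},{x2,x3,x5}}
  W12={{x1,x2},{x2,x3},{x3,x5},{x1,x2,x3},{x1,x2,x6},{x2,x3,x5}} W13={{x2,x3},{x3,x5},{x1,x2,x3},{x2,x3,x5}} W14={{x4},{x2,x4},{x2,x6},{x5,x6},{x1,x2,x6}} W15={{x2,x6},{x5,x6},{x1,x2,x6}} W16={{x5},{x2,x5},{x3,x5},{x5,x6},{x2,x3,x5}} W23={{x3},{x1,x3},{x2,x3},{x3,x5},{x1,x2,x3},{x2,x3,x5}} W24={{x1,x6},{x1,x2,x6}} W25={{x1,x6},{x1,x2,x6}} W26={{x3,x5},{x2,x3,x5}} W36={{x3,x5},{x2,x3,x5}} W45={{x6},{x1,x6},{x2,x6},{x5,x6},{x1,x2,x6}} W46={{x5,x6}} W56={{x5,x6}}
  W123={{x2,x3},{x3,x5},{x1,x2,x3},{x2,x3,x5}} W124={{x1,x2,x6}} W125={{x1,x2,x6}} W126={{x3,x5},{x2,x3,x5}} W136={{x3,x5},{x2,x3,x5}} W145={{x2,x6},{x5,x6},{x1,x2,x6}} W146={{x5,x6}} W156={{x5,x6}} W236={{x3,x5},{x2,x3,x5}} W245={{x1,x6},{x1,x2,x6}} W456={{x5,x6}}
  W1236={{x3,x5},{x2,x3,x5}} W1245={{x1,x2,x6}} W1456={{x5,x6}}
components per intersection:
  W1: {{x2},{x4},{x5},{x1,x2},{x2,x3},{x2,x4},{x2,x5},{x2,x6},{x3,x5},{x5,x6},{x1,x2,x3},{x1,x2,x6},{x2,x3,x5}}
  W2: {{x1},{x3},{x1,x2},{x1,x3},{x1,x6},{x2,x3},{x3,x5},{x1,x2,x3},{x1,x2,x6},{x2,x3,x5}}
  W3: {{x3},{x1,x3},{x2,x3},{x3,x5},{x1,x2,x3},{x2,x3,x5}}
  W4: {{x4},{x2,x4}} {{x6},{x1,x6},{x2,x6},{x5,x6},{x1,x2,x6}}
  W5: {{x6},{x1,x6},{x2,x6},{x5,x6},{x1,x2,x6}}
  W6: {{x5},{x2,x5},{x3,x5},{x5,x6},{x2,x3,x5}}
  W12: {{x1,x2},{x2,x3},{x3,x5},{x1,x2,x3},{x1,x2,x6},{x2,x3,x5}}
  W13: {{x2,x3},{x3,x5},{x1,x2,x3},{x2,x3,x5}}
  W14: {{x4},{x2,x4}} {{x2,x6},{x1,x2,x6}} {{x5,x6}}
  W15: {{x2,x6},{x1,x2,x6}} {{x5,x6}}
  W16: {{x5},{x2,x5},{x3,x5},{x5,x6},{x2,x3,x5}}
  W23: {{x3},{x1,x3},{x2,x3},{x3,x5},{x1,x2,x3},{x2,x3,x5}}
  W24: {{x1,x6},{x1,x2,x6}}
  W25: {{x1,x6},{x1,x2,x6}}
  W26: {{x3,x5},{x2,x3,x5}}
  W36: {{x3,x5},{x2,x3,x5}}
  W45: {{x6},{x1,x6},{x2,x6},{x5,x6},{x1,x2,x6}}
  W46: {{x5,x6}}
  W56: {{x5,x6}}
  W123: {{x2,x3},{x3,x5},{x1,x2,x3},{x2,x3,x5}}
  W124: {{x1,x2,x6}}
  W125: {{x1,x2,x6}}
  W126: {{x3,x5},{x2,x3,x5}}
  W136: {{x3,x5},{x2,x3,x5}}
  W145: {{x2,x6},{x1,x2,x6}} {{x5,x6}}
  W146: {{x5,x6}}
  W156: {{x5,x6}}
  W236: {{x3,x5},{x2,x3,x5}}
  W245: {{x1,x6},{x1,x2,x6}}
  W456: {{x5,x6}}
  W1236: {{x3,x5},{x2,x3,x5}}
  W1245: {{x1,x2,x6}}
  W1456: {{x5,x6}}
C dims 7,16,12,3; δ0: rk 6, SNF 1^6; δ1: rk 9, SNF 1^9; δ2: rk 3, SNF 1^3
degree 0: 7−6−0 = 1 → Ȟ^0 ≅ Z
degree 1: 16−9−6 = 1 → Ȟ^1 ≅ Z
degree 2: 12−3−9 = 0 → Ȟ^2 ≅ 0


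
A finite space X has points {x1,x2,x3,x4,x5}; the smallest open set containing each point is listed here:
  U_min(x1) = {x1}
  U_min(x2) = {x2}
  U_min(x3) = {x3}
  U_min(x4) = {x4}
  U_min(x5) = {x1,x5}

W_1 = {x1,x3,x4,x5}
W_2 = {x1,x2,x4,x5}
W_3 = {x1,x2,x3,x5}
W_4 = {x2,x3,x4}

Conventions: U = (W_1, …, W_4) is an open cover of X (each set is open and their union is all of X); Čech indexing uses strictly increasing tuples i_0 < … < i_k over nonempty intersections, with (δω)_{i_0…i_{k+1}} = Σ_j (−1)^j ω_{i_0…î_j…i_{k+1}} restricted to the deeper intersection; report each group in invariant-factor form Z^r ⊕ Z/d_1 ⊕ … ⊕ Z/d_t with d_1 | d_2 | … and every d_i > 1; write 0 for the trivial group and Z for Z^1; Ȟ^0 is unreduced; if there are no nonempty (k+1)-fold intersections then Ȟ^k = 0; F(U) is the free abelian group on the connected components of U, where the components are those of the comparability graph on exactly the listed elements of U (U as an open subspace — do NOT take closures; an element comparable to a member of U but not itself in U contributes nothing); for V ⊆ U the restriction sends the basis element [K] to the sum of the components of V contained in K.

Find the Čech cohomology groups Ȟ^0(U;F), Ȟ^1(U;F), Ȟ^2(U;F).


nerve of the cover:
  W12={x1,x4,x5} W13={x1,x3,x5} W14={x3,x4} W23={x1,x2,x5} W24={x2,x4} W34={x2,x3}
  W123={x1,x5} W124={x4} W134={x3} W234={x2}
components per intersection:
  W1: {x1,x5} {x3} {x4}
  W2: {x1,x5} {x2} {x4}
  W3: {x1,x5} {x2} {x3}
  W4: {x2} {x3} {x4}
  W12: {x1,x5} {x4}
  W13: {x1,x5} {x3}
  W14: {x3} {x4}
  W23: {x1,x5} {x2}
  W24: {x2} {x4}
  W34: {x2} {x3}
  W123: {x1,x5}
  W124: {x4}
  W134: {x3}
  W234: {x2}
C dims 12,12,4; δ0: rk 8, SNF 1^8; δ1: rk 4, SNF 1^4
Ȟ^0 = (12 − 8) − 0 = 4, so Ȟ^0 ≅ Z^4
Ȟ^1 = (12 − 4) − 8 = 0, so Ȟ^1 ≅ 0
Ȟ^2 = (4 − 0) − 4 = 0, so Ȟ^2 ≅ 0

Ȟ^0 = Z^4; Ȟ^1 = 0; Ȟ^2 = 0


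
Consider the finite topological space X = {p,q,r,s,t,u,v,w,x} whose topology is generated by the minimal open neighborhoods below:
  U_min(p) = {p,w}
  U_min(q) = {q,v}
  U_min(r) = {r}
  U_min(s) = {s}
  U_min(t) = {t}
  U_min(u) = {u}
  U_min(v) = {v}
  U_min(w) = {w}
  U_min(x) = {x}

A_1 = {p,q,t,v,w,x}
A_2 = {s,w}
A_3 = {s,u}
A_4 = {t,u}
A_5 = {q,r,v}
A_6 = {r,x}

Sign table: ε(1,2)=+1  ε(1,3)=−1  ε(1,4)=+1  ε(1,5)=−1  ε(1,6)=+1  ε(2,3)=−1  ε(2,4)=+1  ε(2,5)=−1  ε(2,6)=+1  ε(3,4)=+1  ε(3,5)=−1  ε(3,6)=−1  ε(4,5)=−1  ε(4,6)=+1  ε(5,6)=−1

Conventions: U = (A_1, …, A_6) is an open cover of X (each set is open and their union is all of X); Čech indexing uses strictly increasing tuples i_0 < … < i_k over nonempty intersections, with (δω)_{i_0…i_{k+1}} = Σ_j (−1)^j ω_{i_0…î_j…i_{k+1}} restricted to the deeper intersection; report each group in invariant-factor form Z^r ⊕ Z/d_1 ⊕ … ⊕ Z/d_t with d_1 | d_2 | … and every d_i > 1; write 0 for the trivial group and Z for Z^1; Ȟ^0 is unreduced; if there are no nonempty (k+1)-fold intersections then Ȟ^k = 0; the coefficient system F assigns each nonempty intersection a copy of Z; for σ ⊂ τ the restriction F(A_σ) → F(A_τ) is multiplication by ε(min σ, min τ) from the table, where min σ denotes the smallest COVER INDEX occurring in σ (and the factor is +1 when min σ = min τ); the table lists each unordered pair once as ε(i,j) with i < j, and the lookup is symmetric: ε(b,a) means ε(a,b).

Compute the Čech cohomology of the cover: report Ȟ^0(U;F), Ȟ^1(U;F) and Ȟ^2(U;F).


Ȟ^0 ≅ 0,  Ȟ^1 ≅ Z ⊕ Z/2,  Ȟ^2 ≅ 0

nerve of the cover:
  A12={w} A14={t} A15={q,v} A16={x} A23={s} A34={u} A56={r}
C dims 6,7; δ0: rk 6, SNF 1^5·2
Ȟ^0 = (6 − 6) − 0 = 0, so Ȟ^0 ≅ 0
Ȟ^1 = (7 − 0) − 6 = 1 plus torsion [2], so Ȟ^1 ≅ Z ⊕ Z/2
Ȟ^2 = (0 − 0) − 0 = 0, so Ȟ^2 ≅ 0


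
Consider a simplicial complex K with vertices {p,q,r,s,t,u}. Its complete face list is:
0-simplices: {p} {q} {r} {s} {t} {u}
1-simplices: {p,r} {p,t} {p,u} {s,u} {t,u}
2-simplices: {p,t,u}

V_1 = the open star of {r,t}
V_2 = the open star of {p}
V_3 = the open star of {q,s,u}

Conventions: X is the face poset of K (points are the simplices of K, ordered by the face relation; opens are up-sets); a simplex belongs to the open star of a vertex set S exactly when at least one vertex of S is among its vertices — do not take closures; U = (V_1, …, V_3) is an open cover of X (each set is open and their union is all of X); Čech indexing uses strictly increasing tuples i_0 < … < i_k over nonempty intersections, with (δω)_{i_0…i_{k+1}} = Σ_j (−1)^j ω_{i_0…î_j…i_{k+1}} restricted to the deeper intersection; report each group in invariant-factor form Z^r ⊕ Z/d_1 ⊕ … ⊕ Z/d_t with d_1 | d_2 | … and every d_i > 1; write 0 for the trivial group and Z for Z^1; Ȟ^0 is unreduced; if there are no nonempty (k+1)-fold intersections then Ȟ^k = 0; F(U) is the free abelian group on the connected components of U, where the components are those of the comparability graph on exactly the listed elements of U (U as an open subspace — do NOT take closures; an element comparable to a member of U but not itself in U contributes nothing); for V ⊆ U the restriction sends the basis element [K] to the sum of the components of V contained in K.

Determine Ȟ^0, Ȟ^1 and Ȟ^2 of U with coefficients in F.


Ȟ^0 = Z^2,  Ȟ^1 = 0,  Ȟ^2 = 0

nonempty overlaps:
  V1={{r},{t},{p,r},{p,t},{t,u},{p,t,u}} V2={{p},{p,r},{p,t},{p,u},{p,t,u}} V3={{q},{s},{u},{p,u},{s,u},{t,u},{p,t,u}}
  V12={{p,r},{p,t},{p,t,u}} V13={{t,u},{p,t,u}} V23={{p,u},{p,t,u}}
  V123={{p,t,u}}
components per intersection:
  V1: {{r},{p,r}} {{t},{p,t},{t,u},{p,t,u}}
  V2: {{p},{p,r},{p,t},{p,u},{p,t,u}}
  V3: {{q}} {{s},{u},{p,u},{s,u},{t,u},{p,t,u}}
  V12: {{p,r}} {{p,t},{p,t,u}}
  V13: {{t,u},{p,t,u}}
  V23: {{p,u},{p,t,u}}
  V123: {{p,t,u}}
C dims 5,4,1; δ0: rk 3, SNF 1^3; δ1: rk 1, SNF 1^1
degree 0: 5−3−0 = 2 → Ȟ^0 ≅ Z^2
degree 1: 4−1−3 = 0 → Ȟ^1 ≅ 0
degree 2: 1−0−1 = 0 → Ȟ^2 ≅ 0


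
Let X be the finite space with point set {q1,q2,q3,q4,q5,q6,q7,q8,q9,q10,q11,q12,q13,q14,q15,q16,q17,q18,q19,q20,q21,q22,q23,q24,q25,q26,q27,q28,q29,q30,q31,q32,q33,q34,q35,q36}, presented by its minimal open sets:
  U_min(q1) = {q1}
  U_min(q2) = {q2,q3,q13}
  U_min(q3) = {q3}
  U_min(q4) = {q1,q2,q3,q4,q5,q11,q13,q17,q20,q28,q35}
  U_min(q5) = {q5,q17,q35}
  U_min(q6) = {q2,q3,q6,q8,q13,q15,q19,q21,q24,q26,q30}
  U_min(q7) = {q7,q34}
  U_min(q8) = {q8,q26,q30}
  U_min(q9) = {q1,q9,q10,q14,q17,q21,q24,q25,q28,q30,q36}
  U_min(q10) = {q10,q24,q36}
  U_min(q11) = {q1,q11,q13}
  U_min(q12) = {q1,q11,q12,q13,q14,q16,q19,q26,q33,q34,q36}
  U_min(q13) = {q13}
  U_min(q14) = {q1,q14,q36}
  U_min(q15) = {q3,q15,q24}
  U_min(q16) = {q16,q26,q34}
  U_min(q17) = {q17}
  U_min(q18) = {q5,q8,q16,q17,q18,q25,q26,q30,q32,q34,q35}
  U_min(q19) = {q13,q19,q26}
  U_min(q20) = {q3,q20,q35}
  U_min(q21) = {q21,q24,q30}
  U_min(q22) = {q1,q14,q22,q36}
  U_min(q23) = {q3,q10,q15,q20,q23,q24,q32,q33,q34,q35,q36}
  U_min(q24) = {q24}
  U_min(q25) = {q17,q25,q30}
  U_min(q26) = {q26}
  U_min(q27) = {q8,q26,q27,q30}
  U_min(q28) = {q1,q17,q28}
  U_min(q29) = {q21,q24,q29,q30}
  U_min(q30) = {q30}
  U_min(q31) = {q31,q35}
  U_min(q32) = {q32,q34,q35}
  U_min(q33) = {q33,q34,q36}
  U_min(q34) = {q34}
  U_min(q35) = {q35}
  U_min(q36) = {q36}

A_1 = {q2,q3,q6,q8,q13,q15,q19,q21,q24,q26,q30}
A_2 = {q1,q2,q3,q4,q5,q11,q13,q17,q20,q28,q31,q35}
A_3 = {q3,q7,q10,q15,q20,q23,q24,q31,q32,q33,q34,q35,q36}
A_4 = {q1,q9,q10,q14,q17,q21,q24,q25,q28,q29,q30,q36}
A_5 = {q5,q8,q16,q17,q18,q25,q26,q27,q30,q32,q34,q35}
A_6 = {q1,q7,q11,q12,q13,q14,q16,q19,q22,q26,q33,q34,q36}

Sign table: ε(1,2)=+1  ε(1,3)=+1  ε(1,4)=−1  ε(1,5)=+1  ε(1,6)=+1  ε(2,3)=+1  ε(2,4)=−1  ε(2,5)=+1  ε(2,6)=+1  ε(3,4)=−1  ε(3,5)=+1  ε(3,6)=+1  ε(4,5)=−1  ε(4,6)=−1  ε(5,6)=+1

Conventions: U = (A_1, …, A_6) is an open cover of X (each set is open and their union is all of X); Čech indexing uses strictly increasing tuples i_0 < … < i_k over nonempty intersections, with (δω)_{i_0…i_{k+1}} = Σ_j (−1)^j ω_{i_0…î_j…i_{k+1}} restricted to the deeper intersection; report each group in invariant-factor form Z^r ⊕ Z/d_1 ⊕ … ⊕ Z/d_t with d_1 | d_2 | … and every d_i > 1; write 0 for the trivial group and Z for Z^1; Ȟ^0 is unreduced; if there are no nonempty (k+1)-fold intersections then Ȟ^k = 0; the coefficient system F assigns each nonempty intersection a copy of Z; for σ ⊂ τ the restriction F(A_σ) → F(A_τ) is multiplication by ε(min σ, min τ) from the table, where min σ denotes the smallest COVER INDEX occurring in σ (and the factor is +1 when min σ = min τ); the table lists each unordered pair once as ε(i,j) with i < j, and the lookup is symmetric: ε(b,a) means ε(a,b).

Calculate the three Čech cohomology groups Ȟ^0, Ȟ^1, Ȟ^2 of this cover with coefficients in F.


nerve simplices:
  A12={q2,q3,q13} A13={q3,q15,q24} A14={q21,q24,q30} A15={q8,q26,q30} A16={q13,q19,q26} A23={q3,q20,q31,q35} A24={q1,q17,q28} A25={q5,q17,q35} A26={q1,q11,q13} A34={q10,q24,q36} A35={q32,q34,q35} A36={q7,q33,q34,q36} A45={q17,q25,q30} A46={q1,q14,q36} A56={q16,q26,q34}
  A123={q3} A126={q13} A134={q24} A145={q30} A156={q26} A235={q35} A245={q17} A246={q1} A346={q36} A356={q34}
C dims 6,15,10; δ0: rk 5, SNF 1^5; δ1: rk 10, SNF 1^9·2
degree 0: 6−5−0 = 1 → Ȟ^0 ≅ Z
degree 1: 15−10−5 = 0 → Ȟ^1 ≅ 0
degree 2: 10−0−10 = 0 plus torsion [2] → Ȟ^2 ≅ Z/2

Ȟ^0 ≅ Z; Ȟ^1 ≅ 0; Ȟ^2 ≅ Z/2


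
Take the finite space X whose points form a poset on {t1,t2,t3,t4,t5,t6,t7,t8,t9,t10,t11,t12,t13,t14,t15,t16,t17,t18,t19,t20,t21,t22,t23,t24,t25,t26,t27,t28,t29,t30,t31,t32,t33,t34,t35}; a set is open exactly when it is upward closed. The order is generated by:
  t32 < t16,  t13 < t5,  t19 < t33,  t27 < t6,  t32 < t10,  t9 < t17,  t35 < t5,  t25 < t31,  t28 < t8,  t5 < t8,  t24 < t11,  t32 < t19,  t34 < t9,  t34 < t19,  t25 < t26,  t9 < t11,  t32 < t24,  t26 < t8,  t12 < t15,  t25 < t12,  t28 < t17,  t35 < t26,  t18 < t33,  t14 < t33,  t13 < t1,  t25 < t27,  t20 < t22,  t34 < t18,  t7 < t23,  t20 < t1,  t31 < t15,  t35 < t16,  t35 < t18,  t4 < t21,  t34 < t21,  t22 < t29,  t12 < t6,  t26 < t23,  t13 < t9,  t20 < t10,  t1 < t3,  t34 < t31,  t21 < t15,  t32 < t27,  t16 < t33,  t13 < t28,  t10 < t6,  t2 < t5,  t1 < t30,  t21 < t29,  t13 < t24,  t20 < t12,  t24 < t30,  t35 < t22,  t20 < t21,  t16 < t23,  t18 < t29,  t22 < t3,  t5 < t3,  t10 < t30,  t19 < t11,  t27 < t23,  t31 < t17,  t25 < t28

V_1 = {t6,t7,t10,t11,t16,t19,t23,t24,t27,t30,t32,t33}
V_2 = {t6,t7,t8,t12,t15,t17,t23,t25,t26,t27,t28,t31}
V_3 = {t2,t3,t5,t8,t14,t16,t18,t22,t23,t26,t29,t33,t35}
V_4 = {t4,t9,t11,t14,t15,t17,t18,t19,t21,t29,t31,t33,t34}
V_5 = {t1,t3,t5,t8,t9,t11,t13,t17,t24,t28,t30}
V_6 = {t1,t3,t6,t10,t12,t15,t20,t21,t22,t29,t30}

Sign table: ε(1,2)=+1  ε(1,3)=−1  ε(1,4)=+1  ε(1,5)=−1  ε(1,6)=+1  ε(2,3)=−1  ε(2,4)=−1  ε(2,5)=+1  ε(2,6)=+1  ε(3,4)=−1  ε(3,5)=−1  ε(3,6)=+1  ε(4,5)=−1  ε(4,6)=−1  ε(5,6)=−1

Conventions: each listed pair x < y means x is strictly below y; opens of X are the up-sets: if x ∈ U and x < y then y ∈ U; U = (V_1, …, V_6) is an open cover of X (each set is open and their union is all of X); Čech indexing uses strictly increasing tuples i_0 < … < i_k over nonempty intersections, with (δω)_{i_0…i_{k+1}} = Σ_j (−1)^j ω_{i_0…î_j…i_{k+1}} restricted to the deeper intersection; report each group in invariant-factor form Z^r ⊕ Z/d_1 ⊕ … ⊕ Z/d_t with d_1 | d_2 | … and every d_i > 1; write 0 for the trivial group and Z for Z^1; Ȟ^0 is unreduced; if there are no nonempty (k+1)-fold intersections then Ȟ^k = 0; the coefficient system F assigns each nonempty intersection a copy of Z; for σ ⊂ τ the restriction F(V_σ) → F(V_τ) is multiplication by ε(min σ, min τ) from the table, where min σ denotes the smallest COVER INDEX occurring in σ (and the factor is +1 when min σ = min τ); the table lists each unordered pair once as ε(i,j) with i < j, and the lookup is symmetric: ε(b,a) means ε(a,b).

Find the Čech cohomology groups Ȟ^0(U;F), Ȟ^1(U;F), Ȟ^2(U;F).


Ȟ^0 = 0, Ȟ^1 = Z/2, Ȟ^2 = Z

nerve simplices:
  V12={t6,t7,t23,t27} V13={t16,t23,t33} V14={t11,t19,t33} V15={t11,t24,t30} V16={t6,t10,t30} V23={t8,t23,t26} V24={t15,t17,t31} V25={t8,t17,t28} V26={t6,t12,t15} V34={t14,t18,t29,t33} V35={t3,t5,t8} V36={t3,t22,t29} V45={t9,t11,t17} V46={t15,t21,t29} V56={t1,t3,t30}
  V123={t23} V126={t6} V134={t33} V145={t11} V156={t30} V235={t8} V245={t17} V246={t15} V346={t29} V356={t3}
C dims 6,15,10; δ0: rk 6, SNF 1^5·2; δ1: rk 9, SNF 1^9
degree 0: 6−6−0 = 0 → Ȟ^0 ≅ 0
degree 1: 15−9−6 = 0 plus torsion [2] → Ȟ^1 ≅ Z/2
degree 2: 10−0−9 = 1 → Ȟ^2 ≅ Z


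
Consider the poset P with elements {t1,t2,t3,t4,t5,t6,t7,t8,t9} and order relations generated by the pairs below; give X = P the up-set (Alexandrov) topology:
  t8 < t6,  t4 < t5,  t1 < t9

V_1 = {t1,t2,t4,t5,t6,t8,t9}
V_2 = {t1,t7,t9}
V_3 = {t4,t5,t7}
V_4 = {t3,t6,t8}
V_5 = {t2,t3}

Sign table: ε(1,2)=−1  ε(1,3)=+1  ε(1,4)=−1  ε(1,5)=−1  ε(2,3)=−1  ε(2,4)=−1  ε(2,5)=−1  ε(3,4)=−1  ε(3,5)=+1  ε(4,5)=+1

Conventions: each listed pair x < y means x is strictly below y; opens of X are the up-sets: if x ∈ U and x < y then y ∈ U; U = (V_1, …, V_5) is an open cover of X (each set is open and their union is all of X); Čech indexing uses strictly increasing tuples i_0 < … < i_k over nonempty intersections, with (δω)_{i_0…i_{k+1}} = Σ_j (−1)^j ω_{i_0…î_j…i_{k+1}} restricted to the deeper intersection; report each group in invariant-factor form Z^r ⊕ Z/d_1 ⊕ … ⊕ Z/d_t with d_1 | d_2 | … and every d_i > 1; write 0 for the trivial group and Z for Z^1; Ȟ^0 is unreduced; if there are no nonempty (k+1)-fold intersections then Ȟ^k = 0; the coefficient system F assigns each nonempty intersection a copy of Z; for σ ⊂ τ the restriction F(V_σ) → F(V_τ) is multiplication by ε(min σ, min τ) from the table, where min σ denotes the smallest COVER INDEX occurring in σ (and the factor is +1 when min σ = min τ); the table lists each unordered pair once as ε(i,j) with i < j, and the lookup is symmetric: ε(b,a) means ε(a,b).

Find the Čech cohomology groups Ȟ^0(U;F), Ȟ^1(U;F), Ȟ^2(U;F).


Ȟ^0 = Z, Ȟ^1 = Z^2, Ȟ^2 = 0

intersection data:
  V12={t1,t9} V13={t4,t5} V14={t6,t8} V15={t2} V23={t7} V45={t3}
C dims 5,6; δ0: rk 4, SNF 1^4
Ȟ^0 = (5 − 4) − 0 = 1, so Ȟ^0 ≅ Z
Ȟ^1 = (6 − 0) − 4 = 2, so Ȟ^1 ≅ Z^2
Ȟ^2 = (0 − 0) − 0 = 0, so Ȟ^2 ≅ 0


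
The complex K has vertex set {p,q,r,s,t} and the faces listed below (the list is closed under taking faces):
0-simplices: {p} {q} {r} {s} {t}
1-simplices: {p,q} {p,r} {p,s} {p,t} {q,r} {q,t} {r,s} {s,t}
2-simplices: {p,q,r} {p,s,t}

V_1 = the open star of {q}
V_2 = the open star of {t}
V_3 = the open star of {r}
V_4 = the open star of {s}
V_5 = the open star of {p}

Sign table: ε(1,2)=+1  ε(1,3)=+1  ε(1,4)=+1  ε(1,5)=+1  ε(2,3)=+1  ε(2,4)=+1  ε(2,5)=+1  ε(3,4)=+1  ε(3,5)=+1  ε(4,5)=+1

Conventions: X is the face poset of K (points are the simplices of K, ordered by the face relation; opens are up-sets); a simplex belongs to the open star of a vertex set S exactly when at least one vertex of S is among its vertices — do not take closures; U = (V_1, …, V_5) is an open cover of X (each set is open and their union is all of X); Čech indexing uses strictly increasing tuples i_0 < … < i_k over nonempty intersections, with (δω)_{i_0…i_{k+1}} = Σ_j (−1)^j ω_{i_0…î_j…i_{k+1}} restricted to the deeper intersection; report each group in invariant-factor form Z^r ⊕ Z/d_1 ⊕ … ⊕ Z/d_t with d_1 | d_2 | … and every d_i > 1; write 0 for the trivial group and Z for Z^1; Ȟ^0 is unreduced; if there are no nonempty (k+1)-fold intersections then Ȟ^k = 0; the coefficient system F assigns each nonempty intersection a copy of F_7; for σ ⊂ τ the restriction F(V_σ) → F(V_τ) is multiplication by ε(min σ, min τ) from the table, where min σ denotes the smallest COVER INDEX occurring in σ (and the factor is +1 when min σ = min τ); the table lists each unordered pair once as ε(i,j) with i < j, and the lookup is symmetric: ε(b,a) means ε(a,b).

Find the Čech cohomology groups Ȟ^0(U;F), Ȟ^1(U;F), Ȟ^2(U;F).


Ȟ^0 = Z/7, Ȟ^1 = Z/7 ⊕ Z/7 and Ȟ^2 = 0

intersection data:
  V1={{q},{p,q},{q,r},{q,t},{p,q,r}} V2={{t},{p,t},{q,t},{s,t},{p,s,t}} V3={{r},{p,r},{q,r},{r,s},{p,q,r}} V4={{s},{p,s},{r,s},{s,t},{p,s,t}} V5={{p},{p,q},{p,r},{p,s},{p,t},{p,q,r},{p,s,t}}
  V12={{q,t}} V13={{q,r},{p,q,r}} V15={{p,q},{p,q,r}} V24={{s,t},{p,s,t}} V25={{p,t},{p,s,t}} V34={{r,s}} V35={{p,r},{p,q,r}} V45={{p,s},{p,s,t}}
  V135={{p,q,r}} V245={{p,s,t}}
C dims 5,8,2; δ0: rk_F7 4; δ1: rk_F7 2
Ȟ^0 = (5 − 4) − 0 = 1, so Ȟ^0 ≅ Z/7
Ȟ^1 = (8 − 2) − 4 = 2, so Ȟ^1 ≅ Z/7 ⊕ Z/7
Ȟ^2 = (2 − 0) − 2 = 0, so Ȟ^2 ≅ 0
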